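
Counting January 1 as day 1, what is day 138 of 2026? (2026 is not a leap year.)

Jan has 31 days (138 − 31 = 107 remain).
Feb has 28 days (107 − 28 = 79 remain).
Mar has 31 days (79 − 31 = 48 remain).
Apr has 30 days (48 − 30 = 18 remain).
18 into May → May 18.

May 18, 2026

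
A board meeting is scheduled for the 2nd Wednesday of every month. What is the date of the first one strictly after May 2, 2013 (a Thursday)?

May 2013 starts on a Wednesday; its first Wednesday is the 1st, so the 2nd Wednesday is the 8th — May 8, 2013.
May 8, 2013 is after May 2, 2013, so that is the next one.

May 8, 2013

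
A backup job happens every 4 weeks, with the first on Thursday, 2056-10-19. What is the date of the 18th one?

2058-02-07

The 18th occurrence is 17 intervals after the first: 17 × 28 = 476 days after 2056-10-19.
October has 31 days — 12 days to the end of October leaves 464.
From end of October to end of 2056 is 61 days (403 left).
2057 has 365 days (38 left).
January has 31 days (7 left).
7 days into February → 2058-02-07.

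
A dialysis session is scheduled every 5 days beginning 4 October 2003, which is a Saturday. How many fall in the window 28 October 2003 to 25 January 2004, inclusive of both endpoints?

Occurrences land 5·i days after 4 October 2003 for i = 0, 1, 2, …
28 October 2003 is 24 days after the start; 24 ÷ 5 = 4 remainder 4; since the remainder is 4, round up to i = 5. First occurrence in the window: #6 on 29 October 2003 (5×5 = 25 days in).
25 January 2004 is 113 days after the start; 113 ÷ 5 = 22 remainder 3. Last occurrence in the window: #23 on 22 January 2004.
Occurrences #6 through #23: 18 in total.

18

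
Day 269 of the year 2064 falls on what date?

September 25, 2064

January has 31 days (269 − 31 = 238 remain).
February has 29 days (238 − 29 = 209 remain).
March has 31 days (209 − 31 = 178 remain).
April has 30 days (178 − 30 = 148 remain).
May has 31 days (148 − 31 = 117 remain).
June has 30 days (117 − 30 = 87 remain).
July has 31 days (87 − 31 = 56 remain).
August has 31 days (56 − 31 = 25 remain).
25 into September → September 25.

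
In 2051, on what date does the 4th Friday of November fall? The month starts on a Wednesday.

November 24, 2051

November 2051 begins on a Wednesday, so the first Friday is November 3 (2 days later).
The 4th Friday is 3 weeks later: 3 + 21 = 24.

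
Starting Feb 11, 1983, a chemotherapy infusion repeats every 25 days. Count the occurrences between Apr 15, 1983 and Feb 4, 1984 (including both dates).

12

Occurrences land 25·i days after Feb 11, 1983 for i = 0, 1, 2, …
Apr 15, 1983 is 63 days after the start; 63 ÷ 25 = 2 remainder 13; since the remainder is 13, round up to i = 3. First occurrence in the window: #4 on Apr 27, 1983 (3×25 = 75 days in).
Feb 4, 1984 is 358 days after the start; 358 ÷ 25 = 14 remainder 8. Last occurrence in the window: #15 on Jan 27, 1984.
Occurrences #4 through #15: 12 in total.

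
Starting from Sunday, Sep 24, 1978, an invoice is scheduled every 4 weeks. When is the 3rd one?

Nov 19, 1978

The 3rd occurrence is 2 intervals after the first: 2 × 28 = 56 days after Sep 24, 1978.
Sep has 30 days — 6 days to the end of Sep leaves 50.
Oct has 31 days (19 left).
19 days into Nov → Nov 19, 1978.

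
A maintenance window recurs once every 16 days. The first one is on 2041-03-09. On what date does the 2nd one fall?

The 2nd occurrence is 1 interval after the first: 1 × 16 = 16 days after 2041-03-09.
16 days later is 2041-03-25.

2041-03-25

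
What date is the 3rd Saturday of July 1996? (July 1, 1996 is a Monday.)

July 1996 begins on a Monday, so the first Saturday is July 6 (5 days later).
The 3rd Saturday is 2 weeks later: 6 + 14 = 20.

1996-07-20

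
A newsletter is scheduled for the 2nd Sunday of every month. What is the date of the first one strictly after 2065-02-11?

February 2065 starts on a Sunday; its first Sunday is the 1st, so the 2nd Sunday is the 8th — 2065-02-08.
That is not after 2065-02-11, so look at March 2065.
March 2065 starts on a Sunday; its first Sunday is the 1st, so the 2nd Sunday is the 8th — 2065-03-08.

2065-03-08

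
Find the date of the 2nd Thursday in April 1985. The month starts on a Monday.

April 11, 1985

April 1985 begins on a Monday, so the first Thursday is April 4 (3 days later).
The 2nd Thursday is 1 weeks later: 4 + 7 = 11.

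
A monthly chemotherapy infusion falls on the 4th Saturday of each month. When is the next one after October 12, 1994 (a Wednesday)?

October 22, 1994

October 1994 starts on a Saturday; its first Saturday is the 1st, so the 4th Saturday is the 22nd — October 22, 1994.
October 22, 1994 is after October 12, 1994, so that is the next one.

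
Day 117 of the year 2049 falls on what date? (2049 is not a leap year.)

Jan has 31 days (117 − 31 = 86 remain).
Feb has 28 days (86 − 28 = 58 remain).
Mar has 31 days (58 − 31 = 27 remain).
27 into Apr → Apr 27.

Apr 27, 2049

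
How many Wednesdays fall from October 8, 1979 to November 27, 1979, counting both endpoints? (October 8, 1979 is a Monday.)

7

October 8, 1979 is a Monday; the first Wednesday on or after it is October 10, 1979 (2 days later).
From October 10, 1979 to November 27, 1979: 21 + 27 = 48 days (rest of October, November).
48 ÷ 7 = 6 full weeks with remainder 6, so 6 more Wednesdays after the first → 7.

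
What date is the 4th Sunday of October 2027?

October 24, 2027

October 2027 begins on a Friday, so the first Sunday is October 3 (2 days later).
The 4th Sunday is 3 weeks later: 3 + 21 = 24.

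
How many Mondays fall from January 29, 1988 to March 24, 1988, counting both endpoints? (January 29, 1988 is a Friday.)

January 29, 1988 is a Friday; the first Monday on or after it is February 1, 1988 (3 days later).
From February 1, 1988 to March 24, 1988: 28 + 24 = 52 days (rest of February, March).
52 ÷ 7 = 7 full weeks with remainder 3, so 7 more Mondays after the first → 8.

8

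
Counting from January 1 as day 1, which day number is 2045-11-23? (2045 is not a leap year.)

327

Days in months before November: 31 + 28 + 31 + 30 + 31 + 30 + 31 + 31 + 30 + 31 = 304.
Plus 23 days into November → day 327.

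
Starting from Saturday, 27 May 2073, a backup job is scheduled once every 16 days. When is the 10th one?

18 October 2073

The 10th occurrence is 9 intervals after the first: 9 × 16 = 144 days after 27 May 2073.
May has 31 days — 4 days to the end of May leaves 140.
June has 30 days (110 left).
July has 31 days (79 left).
August has 31 days (48 left).
September has 30 days (18 left).
18 days into October → 18 October 2073.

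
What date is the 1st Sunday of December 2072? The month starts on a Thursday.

4 December 2072

December 2072 begins on a Thursday, so the first Sunday is December 4 (3 days later).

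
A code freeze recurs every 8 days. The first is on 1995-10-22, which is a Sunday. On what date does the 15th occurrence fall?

1996-02-11

The 15th occurrence is 14 intervals after the first: 14 × 8 = 112 days after 1995-10-22.
October has 31 days — 9 days to the end of October leaves 103.
November has 30 days (73 left).
December has 31 days (42 left).
January has 31 days (11 left).
11 days into February → 1996-02-11.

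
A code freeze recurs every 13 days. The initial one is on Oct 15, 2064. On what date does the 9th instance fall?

Jan 27, 2065

The 9th occurrence is 8 intervals after the first: 8 × 13 = 104 days after Oct 15, 2064.
Oct has 31 days — 16 days to the end of Oct leaves 88.
Nov has 30 days (58 left).
Dec has 31 days (27 left).
27 days into Jan → Jan 27, 2065.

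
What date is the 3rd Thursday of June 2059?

The first Thursday of June 2059 is June 5.
The 3rd Thursday is 2 weeks later: 5 + 14 = 19.

2059-06-19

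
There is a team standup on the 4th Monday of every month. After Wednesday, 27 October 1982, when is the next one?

October 1982 starts on a Friday; its first Monday is the 4th, so the 4th Monday is the 25th — 25 October 1982.
That is not after 27 October 1982, so look at November 1982.
November 1982 starts on a Monday; its first Monday is the 1st, so the 4th Monday is the 22nd — 22 November 1982.

22 November 1982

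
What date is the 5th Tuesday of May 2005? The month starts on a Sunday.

May 31, 2005

May 2005 begins on a Sunday, so the first Tuesday is May 3 (2 days later).
The 5th Tuesday is 4 weeks later: 3 + 28 = 31.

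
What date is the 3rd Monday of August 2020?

The first Monday of August 2020 is August 3.
The 3rd Monday is 2 weeks later: 3 + 14 = 17.

17 August 2020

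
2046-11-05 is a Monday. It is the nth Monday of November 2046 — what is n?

Day 5 falls in week ⌈5/7⌉ of the month.
Days 1–7 hold the 1st Monday, 8–14 the 2nd, 15–21 the 3rd, 22–28 the 4th, 29–31 the 5th.
5 is in the range for the 1st.

1st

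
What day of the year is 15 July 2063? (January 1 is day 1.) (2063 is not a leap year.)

Days in months before July: 31 + 28 + 31 + 30 + 31 + 30 = 181.
Plus 15 days into July → day 196.

196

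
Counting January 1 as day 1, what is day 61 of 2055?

Jan has 31 days (61 − 31 = 30 remain).
Feb has 28 days (30 − 28 = 2 remain).
2 into Mar → Mar 2.

Mar 2, 2055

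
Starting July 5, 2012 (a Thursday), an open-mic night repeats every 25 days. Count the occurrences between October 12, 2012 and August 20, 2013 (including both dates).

Occurrences land 25·i days after July 5, 2012 for i = 0, 1, 2, …
October 12, 2012 is 99 days after the start; 99 ÷ 25 = 3 remainder 24; since the remainder is 24, round up to i = 4. First occurrence in the window: #5 on October 13, 2012 (4×25 = 100 days in).
August 20, 2013 is 411 days after the start; 411 ÷ 25 = 16 remainder 11. Last occurrence in the window: #17 on August 9, 2013.
Occurrences #5 through #17: 13 in total.

13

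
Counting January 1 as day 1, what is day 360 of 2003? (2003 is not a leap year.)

2003-12-26

January has 31 days (360 − 31 = 329 remain).
February has 28 days (329 − 28 = 301 remain).
March has 31 days (301 − 31 = 270 remain).
April has 30 days (270 − 30 = 240 remain).
May has 31 days (240 − 31 = 209 remain).
June has 30 days (209 − 30 = 179 remain).
July has 31 days (179 − 31 = 148 remain).
August has 31 days (148 − 31 = 117 remain).
September has 30 days (117 − 30 = 87 remain).
October has 31 days (87 − 31 = 56 remain).
November has 30 days (56 − 30 = 26 remain).
26 into December → December 26.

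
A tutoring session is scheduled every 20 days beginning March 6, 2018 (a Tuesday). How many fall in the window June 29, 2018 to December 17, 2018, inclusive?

Occurrences land 20·i days after March 6, 2018 for i = 0, 1, 2, …
June 29, 2018 is 115 days after the start; 115 ÷ 20 = 5 remainder 15; since the remainder is 15, round up to i = 6. First occurrence in the window: #7 on July 4, 2018 (6×20 = 120 days in).
December 17, 2018 is 286 days after the start; 286 ÷ 20 = 14 remainder 6. Last occurrence in the window: #15 on December 11, 2018.
Occurrences #7 through #15: 9 in total.

9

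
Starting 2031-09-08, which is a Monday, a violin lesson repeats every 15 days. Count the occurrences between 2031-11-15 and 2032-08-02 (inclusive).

17

Occurrences land 15·i days after 2031-09-08 for i = 0, 1, 2, …
2031-11-15 is 68 days after the start; 68 ÷ 15 = 4 remainder 8; since the remainder is 8, round up to i = 5. First occurrence in the window: #6 on 2031-11-22 (5×15 = 75 days in).
2032-08-02 is 329 days after the start; 329 ÷ 15 = 21 remainder 14. Last occurrence in the window: #22 on 2032-07-19.
Occurrences #6 through #22: 17 in total.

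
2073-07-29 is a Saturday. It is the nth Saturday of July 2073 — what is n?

5th

Day 29 falls in week ⌈29/7⌉ of the month.
Days 1–7 hold the 1st Saturday, 8–14 the 2nd, 15–21 the 3rd, 22–28 the 4th, 29–31 the 5th.
29 is in the range for the 5th.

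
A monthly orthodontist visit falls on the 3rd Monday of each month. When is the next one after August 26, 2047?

September 16, 2047

August 2047 starts on a Thursday; its first Monday is the 5th, so the 3rd Monday is the 19th — August 19, 2047.
That is not after August 26, 2047, so look at September 2047.
September 2047 starts on a Sunday; its first Monday is the 2nd, so the 3rd Monday is the 16th — September 16, 2047.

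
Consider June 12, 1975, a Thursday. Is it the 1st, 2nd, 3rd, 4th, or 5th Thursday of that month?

2nd

Day 12 falls in week ⌈12/7⌉ of the month.
Days 1–7 hold the 1st Thursday, 8–14 the 2nd, 15–21 the 3rd, 22–28 the 4th, 29–31 the 5th.
12 is in the range for the 2nd.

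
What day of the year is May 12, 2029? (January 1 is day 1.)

132

Days in months before May: 31 + 28 + 31 + 30 = 120.
Plus 12 days into May → day 132.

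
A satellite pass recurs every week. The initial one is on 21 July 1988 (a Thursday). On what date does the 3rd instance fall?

4 August 1988

The 3rd occurrence is 2 intervals after the first: 2 × 7 = 14 days after 21 July 1988.
July has 31 days — 10 days to the end of July leaves 4.
4 days into August → 4 August 1988.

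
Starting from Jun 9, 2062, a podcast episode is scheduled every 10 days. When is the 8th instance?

The 8th occurrence is 7 intervals after the first: 7 × 10 = 70 days after Jun 9, 2062.
Jun has 30 days — 21 days to the end of Jun leaves 49.
Jul has 31 days (18 left).
18 days into Aug → Aug 18, 2062.

Aug 18, 2062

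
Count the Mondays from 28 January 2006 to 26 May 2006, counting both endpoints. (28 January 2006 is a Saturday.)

17

28 January 2006 is a Saturday; the first Monday on or after it is 30 January 2006 (2 days later).
From 30 January 2006 to 26 May 2006: 1 + 28 + 31 + 30 + 26 = 116 days (rest of January, February, March, April, May).
116 ÷ 7 = 16 full weeks with remainder 4, so 16 more Mondays after the first → 17.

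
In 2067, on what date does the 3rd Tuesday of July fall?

July 19, 2067

The first Tuesday of July 2067 is July 5.
The 3rd Tuesday is 2 weeks later: 5 + 14 = 19.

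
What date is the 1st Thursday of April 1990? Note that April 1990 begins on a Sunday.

April 1990 begins on a Sunday, so the first Thursday is April 5 (4 days later).

1990-04-05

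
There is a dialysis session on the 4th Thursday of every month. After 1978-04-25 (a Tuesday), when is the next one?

April 1978 starts on a Saturday; its first Thursday is the 6th, so the 4th Thursday is the 27th — 1978-04-27.
1978-04-27 is after 1978-04-25, so that is the next one.

1978-04-27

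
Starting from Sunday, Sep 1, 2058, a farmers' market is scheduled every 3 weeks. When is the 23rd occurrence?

The 23rd occurrence is 22 intervals after the first: 22 × 21 = 462 days after Sep 1, 2058.
Sep has 30 days — 29 days to the end of Sep leaves 433.
From end of Sep to end of 2058 is 92 days (341 left).
Jan has 31 days (310 left).
Feb has 28 days (282 left).
Mar has 31 days (251 left).
Apr has 30 days (221 left).
May has 31 days (190 left).
Jun has 30 days (160 left).
Jul has 31 days (129 left).
Aug has 31 days (98 left).
Sep has 30 days (68 left).
Oct has 31 days (37 left).
Nov has 30 days (7 left).
7 days into Dec → Dec 7, 2059.

Dec 7, 2059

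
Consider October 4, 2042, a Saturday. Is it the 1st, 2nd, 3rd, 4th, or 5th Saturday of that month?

1st

Day 4 falls in week ⌈4/7⌉ of the month.
Days 1–7 hold the 1st Saturday, 8–14 the 2nd, 15–21 the 3rd, 22–28 the 4th, 29–31 the 5th.
4 is in the range for the 1st.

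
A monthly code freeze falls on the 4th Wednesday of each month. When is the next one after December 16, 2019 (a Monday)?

December 2019 starts on a Sunday; its first Wednesday is the 4th, so the 4th Wednesday is the 25th — December 25, 2019.
December 25, 2019 is after December 16, 2019, so that is the next one.

December 25, 2019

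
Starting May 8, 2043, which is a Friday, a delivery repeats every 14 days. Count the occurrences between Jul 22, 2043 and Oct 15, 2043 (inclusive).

6

Occurrences land 14·i days after May 8, 2043 for i = 0, 1, 2, …
Jul 22, 2043 is 75 days after the start; 75 ÷ 14 = 5 remainder 5; since the remainder is 5, round up to i = 6. First occurrence in the window: #7 on Jul 31, 2043 (6×14 = 84 days in).
Oct 15, 2043 is 160 days after the start; 160 ÷ 14 = 11 remainder 6. Last occurrence in the window: #12 on Oct 9, 2043.
Occurrences #7 through #12: 6 in total.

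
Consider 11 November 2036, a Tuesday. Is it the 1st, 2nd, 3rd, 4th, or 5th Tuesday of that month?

Day 11 falls in week ⌈11/7⌉ of the month.
Days 1–7 hold the 1st Tuesday, 8–14 the 2nd, 15–21 the 3rd, 22–28 the 4th, 29–31 the 5th.
11 is in the range for the 2nd.

2nd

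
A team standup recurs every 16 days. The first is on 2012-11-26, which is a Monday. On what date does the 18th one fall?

2013-08-25

The 18th occurrence is 17 intervals after the first: 17 × 16 = 272 days after 2012-11-26.
November has 30 days — 4 days to the end of November leaves 268.
December has 31 days (237 left).
January has 31 days (206 left).
February has 28 days (178 left).
March has 31 days (147 left).
April has 30 days (117 left).
May has 31 days (86 left).
June has 30 days (56 left).
July has 31 days (25 left).
25 days into August → 2013-08-25.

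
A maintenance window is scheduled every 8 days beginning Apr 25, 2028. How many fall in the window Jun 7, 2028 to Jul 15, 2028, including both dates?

Occurrences land 8·i days after Apr 25, 2028 for i = 0, 1, 2, …
Jun 7, 2028 is 43 days after the start; 43 ÷ 8 = 5 remainder 3; since the remainder is 3, round up to i = 6. First occurrence in the window: #7 on Jun 12, 2028 (6×8 = 48 days in).
Jul 15, 2028 is 81 days after the start; 81 ÷ 8 = 10 remainder 1. Last occurrence in the window: #11 on Jul 14, 2028.
Occurrences #7 through #11: 5 in total.

5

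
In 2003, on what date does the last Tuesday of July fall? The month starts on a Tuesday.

July 2003 begins on a Tuesday, so the first Tuesday is July 1.
July 2003 has 31 days. Adding weeks: 1, 8, 15, 22, 29 — the last one ≤ 31 is the 29th.

July 29, 2003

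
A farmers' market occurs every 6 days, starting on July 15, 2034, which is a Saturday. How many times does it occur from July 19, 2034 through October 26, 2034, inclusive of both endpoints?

Occurrences land 6·i days after July 15, 2034 for i = 0, 1, 2, …
July 19, 2034 is 4 days after the start; 4 ÷ 6 = 0 remainder 4; since the remainder is 4, round up to i = 1. First occurrence in the window: #2 on July 21, 2034 (1×6 = 6 days in).
October 26, 2034 is 103 days after the start; 103 ÷ 6 = 17 remainder 1. Last occurrence in the window: #18 on October 25, 2034.
Occurrences #2 through #18: 17 in total.

17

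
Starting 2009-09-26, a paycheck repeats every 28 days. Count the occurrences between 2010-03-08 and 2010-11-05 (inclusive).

9

Occurrences land 28·i days after 2009-09-26 for i = 0, 1, 2, …
2010-03-08 is 163 days after the start; 163 ÷ 28 = 5 remainder 23; since the remainder is 23, round up to i = 6. First occurrence in the window: #7 on 2010-03-13 (6×28 = 168 days in).
2010-11-05 is 405 days after the start; 405 ÷ 28 = 14 remainder 13. Last occurrence in the window: #15 on 2010-10-23.
Occurrences #7 through #15: 9 in total.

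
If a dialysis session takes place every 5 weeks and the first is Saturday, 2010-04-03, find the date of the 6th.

2010-09-25

The 6th occurrence is 5 intervals after the first: 5 × 35 = 175 days after 2010-04-03.
April has 30 days — 27 days to the end of April leaves 148.
May has 31 days (117 left).
June has 30 days (87 left).
July has 31 days (56 left).
August has 31 days (25 left).
25 days into September → 2010-09-25.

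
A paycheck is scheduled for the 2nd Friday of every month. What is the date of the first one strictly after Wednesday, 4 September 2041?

13 September 2041

September 2041 starts on a Sunday; its first Friday is the 6th, so the 2nd Friday is the 13th — 13 September 2041.
13 September 2041 is after 4 September 2041, so that is the next one.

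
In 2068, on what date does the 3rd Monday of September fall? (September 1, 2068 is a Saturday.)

September 2068 begins on a Saturday, so the first Monday is September 3 (2 days later).
The 3rd Monday is 2 weeks later: 3 + 14 = 17.

17 September 2068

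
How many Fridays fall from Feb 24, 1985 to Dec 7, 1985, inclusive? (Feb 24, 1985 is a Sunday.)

41

Feb 24, 1985 is a Sunday; the first Friday on or after it is Mar 1, 1985 (5 days later).
From Mar 1, 1985 to Dec 7, 1985: 30 + 30 + 31 + 30 + 31 + 31 + 30 + 31 + 30 + 7 = 281 days (rest of Mar, Apr, May, Jun, Jul, Aug, Sep, Oct, Nov, Dec).
281 ÷ 7 = 40 full weeks with remainder 1, so 40 more Fridays after the first → 41.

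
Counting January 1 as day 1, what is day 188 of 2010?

January has 31 days (188 − 31 = 157 remain).
February has 28 days (157 − 28 = 129 remain).
March has 31 days (129 − 31 = 98 remain).
April has 30 days (98 − 30 = 68 remain).
May has 31 days (68 − 31 = 37 remain).
June has 30 days (37 − 30 = 7 remain).
7 into July → July 7.

July 7, 2010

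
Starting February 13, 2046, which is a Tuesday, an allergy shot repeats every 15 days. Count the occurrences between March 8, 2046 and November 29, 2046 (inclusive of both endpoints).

18

Occurrences land 15·i days after February 13, 2046 for i = 0, 1, 2, …
March 8, 2046 is 23 days after the start; 23 ÷ 15 = 1 remainder 8; since the remainder is 8, round up to i = 2. First occurrence in the window: #3 on March 15, 2046 (2×15 = 30 days in).
November 29, 2046 is 289 days after the start; 289 ÷ 15 = 19 remainder 4. Last occurrence in the window: #20 on November 25, 2046.
Occurrences #3 through #20: 18 in total.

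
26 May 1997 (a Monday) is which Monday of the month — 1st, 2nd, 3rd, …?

4th

Day 26 falls in week ⌈26/7⌉ of the month.
Days 1–7 hold the 1st Monday, 8–14 the 2nd, 15–21 the 3rd, 22–28 the 4th, 29–31 the 5th.
26 is in the range for the 4th.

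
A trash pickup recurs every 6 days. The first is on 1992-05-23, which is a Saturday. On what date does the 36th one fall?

1992-12-19

The 36th occurrence is 35 intervals after the first: 35 × 6 = 210 days after 1992-05-23.
May has 31 days — 8 days to the end of May leaves 202.
June has 30 days (172 left).
July has 31 days (141 left).
August has 31 days (110 left).
September has 30 days (80 left).
October has 31 days (49 left).
November has 30 days (19 left).
19 days into December → 1992-12-19.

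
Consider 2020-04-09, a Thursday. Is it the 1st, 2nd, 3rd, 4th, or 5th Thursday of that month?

Day 9 falls in week ⌈9/7⌉ of the month.
Days 1–7 hold the 1st Thursday, 8–14 the 2nd, 15–21 the 3rd, 22–28 the 4th, 29–31 the 5th.
9 is in the range for the 2nd.

2nd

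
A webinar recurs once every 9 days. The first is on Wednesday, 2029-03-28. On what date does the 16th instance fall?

The 16th occurrence is 15 intervals after the first: 15 × 9 = 135 days after 2029-03-28.
March has 31 days — 3 days to the end of March leaves 132.
April has 30 days (102 left).
May has 31 days (71 left).
June has 30 days (41 left).
July has 31 days (10 left).
10 days into August → 2029-08-10.

2029-08-10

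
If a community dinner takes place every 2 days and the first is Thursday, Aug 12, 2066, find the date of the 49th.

Nov 16, 2066

The 49th occurrence is 48 intervals after the first: 48 × 2 = 96 days after Aug 12, 2066.
Aug has 31 days — 19 days to the end of Aug leaves 77.
Sep has 30 days (47 left).
Oct has 31 days (16 left).
16 days into Nov → Nov 16, 2066.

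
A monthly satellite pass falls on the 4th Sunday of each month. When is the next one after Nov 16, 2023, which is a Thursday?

Nov 2023 starts on a Wednesday; its first Sunday is the 5th, so the 4th Sunday is the 26th — Nov 26, 2023.
Nov 26, 2023 is after Nov 16, 2023, so that is the next one.

Nov 26, 2023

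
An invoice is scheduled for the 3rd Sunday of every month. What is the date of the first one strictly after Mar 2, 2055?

Mar 21, 2055

Mar 2055 starts on a Monday; its first Sunday is the 7th, so the 3rd Sunday is the 21st — Mar 21, 2055.
Mar 21, 2055 is after Mar 2, 2055, so that is the next one.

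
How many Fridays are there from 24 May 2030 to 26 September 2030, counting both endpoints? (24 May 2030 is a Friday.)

18

24 May 2030 is a Friday; the first Friday on or after it is 24 May 2030.
From 24 May 2030 to 26 September 2030: 7 + 30 + 31 + 31 + 26 = 125 days (rest of May, June, July, August, September).
125 ÷ 7 = 17 full weeks with remainder 6, so 17 more Fridays after the first → 18.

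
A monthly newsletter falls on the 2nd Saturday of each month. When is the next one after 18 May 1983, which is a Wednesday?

11 June 1983

May 1983 starts on a Sunday; its first Saturday is the 7th, so the 2nd Saturday is the 14th — 14 May 1983.
That is not after 18 May 1983, so look at June 1983.
June 1983 starts on a Wednesday; its first Saturday is the 4th, so the 2nd Saturday is the 11th — 11 June 1983.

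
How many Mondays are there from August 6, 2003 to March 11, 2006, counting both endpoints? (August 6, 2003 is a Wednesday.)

135

August 6, 2003 is a Wednesday; the first Monday on or after it is August 11, 2003 (5 days later).
From August 11, 2003 to March 11, 2006: 142 + 366 + 365 + 70 = 943 days (rest of 2003, 2004, 2005, to March 11, 2006 in 2006).
943 ÷ 7 = 134 full weeks with remainder 5, so 134 more Mondays after the first → 135.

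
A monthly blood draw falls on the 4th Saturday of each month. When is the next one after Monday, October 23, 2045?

October 28, 2045

October 2045 starts on a Sunday; its first Saturday is the 7th, so the 4th Saturday is the 28th — October 28, 2045.
October 28, 2045 is after October 23, 2045, so that is the next one.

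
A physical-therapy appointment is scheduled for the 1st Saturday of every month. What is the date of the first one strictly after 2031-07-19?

July 2031 starts on a Tuesday, so its 1st Saturday is 2031-07-05 (4 days in).
That is not after 2031-07-19, so look at August 2031.
August 2031 starts on a Friday, so its 1st Saturday is 2031-08-02 (1 day in).

2031-08-02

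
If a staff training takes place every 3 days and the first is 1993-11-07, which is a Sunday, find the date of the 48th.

The 48th occurrence is 47 intervals after the first: 47 × 3 = 141 days after 1993-11-07.
November has 30 days — 23 days to the end of November leaves 118.
December has 31 days (87 left).
January has 31 days (56 left).
February has 28 days (28 left).
28 days into March → 1994-03-28.

1994-03-28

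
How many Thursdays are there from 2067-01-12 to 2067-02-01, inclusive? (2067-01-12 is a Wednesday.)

2067-01-12 is a Wednesday; the first Thursday on or after it is 2067-01-13 (1 day later).
From 2067-01-13 to 2067-02-01: 18 + 1 = 19 days (rest of January, February).
19 ÷ 7 = 2 full weeks with remainder 5, so 2 more Thursdays after the first → 3.

3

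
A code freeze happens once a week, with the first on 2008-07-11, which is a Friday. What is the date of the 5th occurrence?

2008-08-08

The 5th occurrence is 4 intervals after the first: 4 × 7 = 28 days after 2008-07-11.
July has 31 days — 20 days to the end of July leaves 8.
8 days into August → 2008-08-08.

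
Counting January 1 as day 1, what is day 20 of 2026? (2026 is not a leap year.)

20 into January → January 20.

January 20, 2026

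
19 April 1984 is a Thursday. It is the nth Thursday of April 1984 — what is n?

Day 19 falls in week ⌈19/7⌉ of the month.
Days 1–7 hold the 1st Thursday, 8–14 the 2nd, 15–21 the 3rd, 22–28 the 4th, 29–31 the 5th.
19 is in the range for the 3rd.

3rd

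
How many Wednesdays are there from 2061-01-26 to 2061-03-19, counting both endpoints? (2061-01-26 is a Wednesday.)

2061-01-26 is a Wednesday; the first Wednesday on or after it is 2061-01-26.
From 2061-01-26 to 2061-03-19: 5 + 28 + 19 = 52 days (rest of January, February, March).
52 ÷ 7 = 7 full weeks with remainder 3, so 7 more Wednesdays after the first → 8.

8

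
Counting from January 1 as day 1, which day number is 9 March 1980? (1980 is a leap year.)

69

Days in months before March: 31 + 29 = 60.
Plus 9 days into March → day 69.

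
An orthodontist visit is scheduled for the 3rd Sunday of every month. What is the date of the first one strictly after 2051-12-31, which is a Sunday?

2052-01-21

December 2051 starts on a Friday; its first Sunday is the 3rd, so the 3rd Sunday is the 17th — 2051-12-17.
That is not after 2051-12-31, so look at January 2052.
January 2052 starts on a Monday; its first Sunday is the 7th, so the 3rd Sunday is the 21st — 2052-01-21.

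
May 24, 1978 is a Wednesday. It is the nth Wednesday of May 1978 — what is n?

4th

Day 24 falls in week ⌈24/7⌉ of the month.
Days 1–7 hold the 1st Wednesday, 8–14 the 2nd, 15–21 the 3rd, 22–28 the 4th, 29–31 the 5th.
24 is in the range for the 4th.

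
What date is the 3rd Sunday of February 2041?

The first Sunday of February 2041 is February 3.
The 3rd Sunday is 2 weeks later: 3 + 14 = 17.

2041-02-17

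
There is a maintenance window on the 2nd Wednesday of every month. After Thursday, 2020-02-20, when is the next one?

February 2020 starts on a Saturday; its first Wednesday is the 5th, so the 2nd Wednesday is the 12th — 2020-02-12.
That is not after 2020-02-20, so look at March 2020.
March 2020 starts on a Sunday; its first Wednesday is the 4th, so the 2nd Wednesday is the 11th — 2020-03-11.

2020-03-11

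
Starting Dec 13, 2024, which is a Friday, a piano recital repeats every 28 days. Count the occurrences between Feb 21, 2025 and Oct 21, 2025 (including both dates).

9

Occurrences land 28·i days after Dec 13, 2024 for i = 0, 1, 2, …
Feb 21, 2025 is 70 days after the start; 70 ÷ 28 = 2 remainder 14; since the remainder is 14, round up to i = 3. First occurrence in the window: #4 on Mar 7, 2025 (3×28 = 84 days in).
Oct 21, 2025 is 312 days after the start; 312 ÷ 28 = 11 remainder 4. Last occurrence in the window: #12 on Oct 17, 2025.
Occurrences #4 through #12: 9 in total.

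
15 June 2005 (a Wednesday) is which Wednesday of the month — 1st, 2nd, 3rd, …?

Day 15 falls in week ⌈15/7⌉ of the month.
Days 1–7 hold the 1st Wednesday, 8–14 the 2nd, 15–21 the 3rd, 22–28 the 4th, 29–31 the 5th.
15 is in the range for the 3rd.

3rd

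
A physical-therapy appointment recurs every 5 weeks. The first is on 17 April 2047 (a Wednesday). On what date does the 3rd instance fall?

The 3rd occurrence is 2 intervals after the first: 2 × 35 = 70 days after 17 April 2047.
April has 30 days — 13 days to the end of April leaves 57.
May has 31 days (26 left).
26 days into June → 26 June 2047.

26 June 2047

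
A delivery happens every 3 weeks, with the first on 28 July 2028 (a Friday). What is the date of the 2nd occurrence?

The 2nd occurrence is 1 interval after the first: 1 × 21 = 21 days after 28 July 2028.
July has 31 days — 3 days to the end of July leaves 18.
18 days into August → 18 August 2028.

18 August 2028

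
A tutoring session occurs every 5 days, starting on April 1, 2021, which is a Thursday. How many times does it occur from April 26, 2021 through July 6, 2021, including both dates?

Occurrences land 5·i days after April 1, 2021 for i = 0, 1, 2, …
April 26, 2021 is 25 days after the start; 25 ÷ 5 = 5 remainder 0. First occurrence in the window: #6 on April 26, 2021 (5×5 = 25 days in).
July 6, 2021 is 96 days after the start; 96 ÷ 5 = 19 remainder 1. Last occurrence in the window: #20 on July 5, 2021.
Occurrences #6 through #20: 15 in total.

15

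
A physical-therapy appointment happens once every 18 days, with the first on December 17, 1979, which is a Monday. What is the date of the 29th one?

May 4, 1981

The 29th occurrence is 28 intervals after the first: 28 × 18 = 504 days after December 17, 1979.
December has 31 days — 14 days to the end of December leaves 490.
1980 has 366 days (124 left).
January has 31 days (93 left).
February has 28 days (65 left).
March has 31 days (34 left).
April has 30 days (4 left).
4 days into May → May 4, 1981.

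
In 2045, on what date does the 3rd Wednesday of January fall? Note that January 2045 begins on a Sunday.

January 2045 begins on a Sunday, so the first Wednesday is January 4 (3 days later).
The 3rd Wednesday is 2 weeks later: 4 + 14 = 18.

18 January 2045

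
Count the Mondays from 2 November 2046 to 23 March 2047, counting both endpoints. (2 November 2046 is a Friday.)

20

2 November 2046 is a Friday; the first Monday on or after it is 5 November 2046 (3 days later).
From 5 November 2046 to 23 March 2047: 25 + 31 + 31 + 28 + 23 = 138 days (rest of November, December, January, February, March).
138 ÷ 7 = 19 full weeks with remainder 5, so 19 more Mondays after the first → 20.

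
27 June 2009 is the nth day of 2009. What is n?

178

Days in months before June: 31 + 28 + 31 + 30 + 31 = 151.
Plus 27 days into June → day 178.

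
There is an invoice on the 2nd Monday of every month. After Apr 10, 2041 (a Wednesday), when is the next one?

Apr 2041 starts on a Monday; its first Monday is the 1st, so the 2nd Monday is the 8th — Apr 8, 2041.
That is not after Apr 10, 2041, so look at May 2041.
May 2041 starts on a Wednesday; its first Monday is the 6th, so the 2nd Monday is the 13th — May 13, 2041.

May 13, 2041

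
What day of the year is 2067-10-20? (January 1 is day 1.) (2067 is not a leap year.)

293

Days in months before October: 31 + 28 + 31 + 30 + 31 + 30 + 31 + 31 + 30 = 273.
Plus 20 days into October → day 293.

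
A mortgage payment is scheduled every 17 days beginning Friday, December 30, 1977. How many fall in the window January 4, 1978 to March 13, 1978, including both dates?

Occurrences land 17·i days after December 30, 1977 for i = 0, 1, 2, …
January 4, 1978 is 5 days after the start; 5 ÷ 17 = 0 remainder 5; since the remainder is 5, round up to i = 1. First occurrence in the window: #2 on January 16, 1978 (1×17 = 17 days in).
March 13, 1978 is 73 days after the start; 73 ÷ 17 = 4 remainder 5. Last occurrence in the window: #5 on March 8, 1978.
Occurrences #2 through #5: 4 in total.

4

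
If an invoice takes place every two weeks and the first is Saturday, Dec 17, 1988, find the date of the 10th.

Apr 22, 1989

The 10th occurrence is 9 intervals after the first: 9 × 14 = 126 days after Dec 17, 1988.
Dec has 31 days — 14 days to the end of Dec leaves 112.
Jan has 31 days (81 left).
Feb has 28 days (53 left).
Mar has 31 days (22 left).
22 days into Apr → Apr 22, 1989.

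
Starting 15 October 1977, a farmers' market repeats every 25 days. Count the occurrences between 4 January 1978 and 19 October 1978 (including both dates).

11

Occurrences land 25·i days after 15 October 1977 for i = 0, 1, 2, …
4 January 1978 is 81 days after the start; 81 ÷ 25 = 3 remainder 6; since the remainder is 6, round up to i = 4. First occurrence in the window: #5 on 23 January 1978 (4×25 = 100 days in).
19 October 1978 is 369 days after the start; 369 ÷ 25 = 14 remainder 19. Last occurrence in the window: #15 on 30 September 1978.
Occurrences #5 through #15: 11 in total.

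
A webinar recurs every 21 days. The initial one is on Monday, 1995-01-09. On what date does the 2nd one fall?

1995-01-30

The 2nd occurrence is 1 interval after the first: 1 × 21 = 21 days after 1995-01-09.
21 days later is 1995-01-30.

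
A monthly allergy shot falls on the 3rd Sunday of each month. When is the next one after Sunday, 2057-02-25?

2057-03-18

February 2057 starts on a Thursday; its first Sunday is the 4th, so the 3rd Sunday is the 18th — 2057-02-18.
That is not after 2057-02-25, so look at March 2057.
March 2057 starts on a Thursday; its first Sunday is the 4th, so the 3rd Sunday is the 18th — 2057-03-18.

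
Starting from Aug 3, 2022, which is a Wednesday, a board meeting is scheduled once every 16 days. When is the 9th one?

The 9th occurrence is 8 intervals after the first: 8 × 16 = 128 days after Aug 3, 2022.
Aug has 31 days — 28 days to the end of Aug leaves 100.
Sep has 30 days (70 left).
Oct has 31 days (39 left).
Nov has 30 days (9 left).
9 days into Dec → Dec 9, 2022.

Dec 9, 2022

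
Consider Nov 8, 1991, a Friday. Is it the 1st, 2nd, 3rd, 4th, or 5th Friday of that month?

Day 8 falls in week ⌈8/7⌉ of the month.
Days 1–7 hold the 1st Friday, 8–14 the 2nd, 15–21 the 3rd, 22–28 the 4th, 29–31 the 5th.
8 is in the range for the 2nd.

2nd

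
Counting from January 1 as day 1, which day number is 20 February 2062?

51

Days in months before February: 31 = 31.
Plus 20 days into February → day 51.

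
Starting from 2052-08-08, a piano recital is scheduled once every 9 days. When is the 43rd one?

The 43rd occurrence is 42 intervals after the first: 42 × 9 = 378 days after 2052-08-08.
August has 31 days — 23 days to the end of August leaves 355.
September has 30 days (325 left).
October has 31 days (294 left).
November has 30 days (264 left).
December has 31 days (233 left).
January has 31 days (202 left).
February has 28 days (174 left).
March has 31 days (143 left).
April has 30 days (113 left).
May has 31 days (82 left).
June has 30 days (52 left).
July has 31 days (21 left).
21 days into August → 2053-08-21.

2053-08-21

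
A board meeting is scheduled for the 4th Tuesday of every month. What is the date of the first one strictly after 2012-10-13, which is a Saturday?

2012-10-23

October 2012 starts on a Monday; its first Tuesday is the 2nd, so the 4th Tuesday is the 23rd — 2012-10-23.
2012-10-23 is after 2012-10-13, so that is the next one.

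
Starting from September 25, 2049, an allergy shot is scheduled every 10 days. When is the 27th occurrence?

June 12, 2050

The 27th occurrence is 26 intervals after the first: 26 × 10 = 260 days after September 25, 2049.
September has 30 days — 5 days to the end of September leaves 255.
October has 31 days (224 left).
November has 30 days (194 left).
December has 31 days (163 left).
January has 31 days (132 left).
February has 28 days (104 left).
March has 31 days (73 left).
April has 30 days (43 left).
May has 31 days (12 left).
12 days into June → June 12, 2050.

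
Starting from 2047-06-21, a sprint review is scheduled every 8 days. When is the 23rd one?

2047-12-14

The 23rd occurrence is 22 intervals after the first: 22 × 8 = 176 days after 2047-06-21.
June has 30 days — 9 days to the end of June leaves 167.
July has 31 days (136 left).
August has 31 days (105 left).
September has 30 days (75 left).
October has 31 days (44 left).
November has 30 days (14 left).
14 days into December → 2047-12-14.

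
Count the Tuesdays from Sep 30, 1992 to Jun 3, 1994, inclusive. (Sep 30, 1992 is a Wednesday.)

87

Sep 30, 1992 is a Wednesday; the first Tuesday on or after it is Oct 6, 1992 (6 days later).
From Oct 6, 1992 to Jun 3, 1994: 86 + 365 + 154 = 605 days (rest of 1992, 1993, to Jun 3, 1994 in 1994).
605 ÷ 7 = 86 full weeks with remainder 3, so 86 more Tuesdays after the first → 87.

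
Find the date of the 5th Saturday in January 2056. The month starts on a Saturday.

January 29, 2056

January 2056 begins on a Saturday, so the first Saturday is January 1.
The 5th Saturday is 4 weeks later: 1 + 28 = 29.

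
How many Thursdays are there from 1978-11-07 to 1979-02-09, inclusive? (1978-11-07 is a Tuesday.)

14

1978-11-07 is a Tuesday; the first Thursday on or after it is 1978-11-09 (2 days later).
From 1978-11-09 to 1979-02-09: 21 + 31 + 31 + 9 = 92 days (rest of November, December, January, February).
92 ÷ 7 = 13 full weeks with remainder 1, so 13 more Thursdays after the first → 14.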